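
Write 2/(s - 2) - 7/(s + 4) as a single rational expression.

Common denominator (s - 2)(s + 4). Numerator: 2(s + 4) - 7(s - 2) = (2s + 8) - (7s - 14) = -5s + 22
Result: (-5s + 22)/[(s - 2)(s + 4)]


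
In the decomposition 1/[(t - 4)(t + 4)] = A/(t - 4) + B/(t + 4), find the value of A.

Cover-up at t = 4: A = 1/(4 + 4) = 1/8


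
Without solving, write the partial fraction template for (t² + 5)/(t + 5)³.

Repeated linear factor (power 3): α/(t + 5) + β/(t + 5)² + γ/(t + 5)³


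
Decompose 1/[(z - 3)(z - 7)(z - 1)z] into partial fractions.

Using Heaviside cover-up: (-1/24)/(z - 3) + (1/168)/(z - 7) + (1/12)/(z - 1) - (1/21)/z


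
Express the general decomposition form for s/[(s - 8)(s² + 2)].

Linear + irreducible quadratic: P/(s - 8) + (Qs + R)/(s² + 2)


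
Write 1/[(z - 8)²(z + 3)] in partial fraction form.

Cover-up at z=-3: C = 1/(-3 - 8)² = 1/121. Cover-up at z=8: B = 1/(8 + 3) = 1/11. Comparing z² coeff: A = -C = -1/121
Result: (-1/121)/(z - 8) + (1/11)/(z - 8)² + (1/121)/(z + 3)


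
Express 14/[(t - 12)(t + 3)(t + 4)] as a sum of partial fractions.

Using cover-up method: P = 7/120, Q = -14/15, R = 7/8
Result: (7/120)/(t - 12) - (14/15)/(t + 3) + (7/8)/(t + 4)


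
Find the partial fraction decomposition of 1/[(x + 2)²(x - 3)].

Cover-up at x=3: γ = 1/(3 + 2)² = 1/25. Cover-up at x=-2: β = 1/(-2 - 3) = -1/5. Comparing x² coeff: α = -γ = -1/25
Result: (-1/25)/(x + 2) - (1/5)/(x + 2)² + (1/25)/(x - 3)


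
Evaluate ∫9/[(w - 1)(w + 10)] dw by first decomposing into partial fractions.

Decompose: 9/[(w - 1)(w + 10)] = (9/11)/(w - 1) - (9/11)/(w + 10). Integrate each term: (9/11) ln|(w - 1)| - (9/11) ln|(w + 10)| + C


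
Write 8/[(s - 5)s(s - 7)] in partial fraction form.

Using cover-up method: P = -4/5, Q = 8/35, R = 4/7
Result: (-4/5)/(s - 5) + (8/35)/s + (4/7)/(s - 7)


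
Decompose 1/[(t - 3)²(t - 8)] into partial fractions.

Cover-up at t=8: C = 1/(8 - 3)² = 1/25. Cover-up at t=3: B = 1/(3 - 8) = -1/5. Comparing t² coeff: A = -C = -1/25
Result: (-1/25)/(t - 3) - (1/5)/(t - 3)² + (1/25)/(t - 8)


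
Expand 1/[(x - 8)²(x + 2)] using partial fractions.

Cover-up at x=-2: C = 1/(-2 - 8)² = 1/100. Cover-up at x=8: B = 1/(8 + 2) = 1/10. Comparing x² coeff: A = -C = -1/100
Result: (-1/100)/(x - 8) + (1/10)/(x - 8)² + (1/100)/(x + 2)


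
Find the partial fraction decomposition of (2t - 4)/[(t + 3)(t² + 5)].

At t=-3: A = (2·(-3) - 4)/((-3)² + 5) = -5/7. B = -A = 5/7, C = 2 - (-3)·A = -1/7
Result: (-5/7)/(t + 3) + ((5/7)t - 1/7)/(t² + 5)


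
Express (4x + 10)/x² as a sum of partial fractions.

(4x + 10) = Ax + B. At x = 0: B = 4·0 + 10 = 10. Coeff of x: A = 4
Result: 4/x + 10/x²


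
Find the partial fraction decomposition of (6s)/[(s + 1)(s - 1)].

At s=-1: P = (6·(-1) + 0)/(-1 - 1) = 3. At s=1: Q = (6·1 + 0)/(1 + 1) = 3
Result: 3/(s + 1) + 3/(s - 1)


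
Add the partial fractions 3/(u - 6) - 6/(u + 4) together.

Common denominator (u - 6)(u + 4). Numerator: 3(u + 4) - 6(u - 6) = (3u + 12) - (6u - 36) = -3u + 48
Result: (-3u + 48)/[(u - 6)(u + 4)]


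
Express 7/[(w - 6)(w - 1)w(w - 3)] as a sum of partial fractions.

Using Heaviside cover-up: (7/90)/(w - 6) + (7/10)/(w - 1) - (7/18)/w - (7/18)/(w - 3)


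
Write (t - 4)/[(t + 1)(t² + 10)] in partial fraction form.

At t=-1: A = (1·(-1) - 4)/((-1)² + 10) = -5/11. B = -A = 5/11, C = 1 - (-1)·A = 6/11
Result: (-5/11)/(t + 1) + ((5/11)t + 6/11)/(t² + 10)


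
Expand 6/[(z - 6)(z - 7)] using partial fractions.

6/(z - 6)(z - 7) = P/(z - 6) + Q/(z - 7). P = 6/(6 - 7) = -6, Q = 6/(7 - 6) = 6
Result: -6/(z - 6) + 6/(z - 7)


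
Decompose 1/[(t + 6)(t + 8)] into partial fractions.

1/(t + 6)(t + 8) = α/(t + 6) + β/(t + 8). α = 1/(-6 + 8) = 1/2, β = 1/(-8 + 6) = -1/2
Result: (1/2)/(t + 6) - (1/2)/(t + 8)


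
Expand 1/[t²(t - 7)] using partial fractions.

Cover-up at t=7: γ = 1/(7 - 0)² = 1/49. Cover-up at t=0: β = 1/(0 - 7) = -1/7. Comparing t² coeff: α = -γ = -1/49
Result: (-1/49)/t - (1/7)/t² + (1/49)/(t - 7)


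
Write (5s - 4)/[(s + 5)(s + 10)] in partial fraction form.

At s=-5: A = (5·(-5) - 4)/(-5 + 10) = -29/5. At s=-10: B = (5·(-10) - 4)/(-10 + 5) = 54/5
Result: (-29/5)/(s + 5) + (54/5)/(s + 10)


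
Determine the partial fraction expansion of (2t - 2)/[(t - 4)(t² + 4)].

At t=4: P = (2·4 - 2)/(4² + 4) = 3/10. Q = -P = -3/10, R = 2 - 4·P = 4/5
Result: (3/10)/(t - 4) - ((3/10)t - 4/5)/(t² + 4)


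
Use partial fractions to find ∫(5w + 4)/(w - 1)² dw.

Decompose: P = 5, Q = 5·1 + 4 = 9, so (5w + 4)/(w - 1)² = 5/(w - 1) + 9/(w - 1)². Integrate: ∫ P/(w - 1) dw = 5 ln|(w - 1)|; ∫ Q/(w - 1)² dw = -9/(w - 1). Sum: 5 ln|(w - 1)| - 9/(w - 1) + C


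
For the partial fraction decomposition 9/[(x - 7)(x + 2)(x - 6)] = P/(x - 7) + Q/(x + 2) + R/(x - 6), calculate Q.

Cover-up at x = -2: Q = 9/[(-2 - 7)(-2 - 6)] = 9/[(-9)(-8)] = 9/72 = 1/8


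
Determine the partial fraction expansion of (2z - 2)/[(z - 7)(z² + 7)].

At z=7: A = (2·7 - 2)/(7² + 7) = 3/14. B = -A = -3/14, C = 2 - 7·A = 1/2
Result: (3/14)/(z - 7) - ((3/14)z - 1/2)/(z² + 7)


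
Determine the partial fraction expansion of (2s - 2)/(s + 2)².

(2s - 2) = α(s + 2) + β. At s = -2: β = 2·(-2) - 2 = -6. Coeff of s: α = 2
Result: 2/(s + 2) - 6/(s + 2)²


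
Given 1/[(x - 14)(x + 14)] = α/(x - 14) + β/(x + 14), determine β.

Cover-up at x = -14: β = 1/(-14 - 14) = -1/28


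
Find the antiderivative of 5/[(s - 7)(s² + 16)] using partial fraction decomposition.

Cover-up at s=7: α = 5/(7²+16) = 1/13. Coeff matching: β = -1/13, γ = -7/13. Decomposition: (1/13)/(s - 7) - ((1/13)s + 7/13)/(s² + 16). Integrate: linear → ln, quadratic → (1/2)ln + arctan: (1/13) ln|(s - 7)| - (1/26) ln(s² + 16) - (7/52) arctan(s/4) + C


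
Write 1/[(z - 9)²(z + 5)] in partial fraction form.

Cover-up at z=-5: C = 1/(-5 - 9)² = 1/196. Cover-up at z=9: B = 1/(9 + 5) = 1/14. Comparing z² coeff: A = -C = -1/196
Result: (-1/196)/(z - 9) + (1/14)/(z - 9)² + (1/196)/(z + 5)


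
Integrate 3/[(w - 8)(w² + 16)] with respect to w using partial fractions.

Cover-up at w=8: α = 3/(8²+16) = 3/80. Coeff matching: β = -3/80, γ = -3/10. Decomposition: (3/80)/(w - 8) - ((3/80)w + 3/10)/(w² + 16). Integrate: linear → ln, quadratic → (1/2)ln + arctan: (3/80) ln|(w - 8)| - (3/160) ln(w² + 16) - (3/40) arctan(w/4) + C


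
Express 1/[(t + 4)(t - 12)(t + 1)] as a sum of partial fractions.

Using cover-up method: P = 1/48, Q = 1/208, R = -1/39
Result: (1/48)/(t + 4) + (1/208)/(t - 12) - (1/39)/(t + 1)


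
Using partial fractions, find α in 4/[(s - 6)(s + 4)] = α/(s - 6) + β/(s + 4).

Cover-up at s = 6: α = 4/(6 + 4) = 4/10 = 2/5


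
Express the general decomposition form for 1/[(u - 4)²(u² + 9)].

Repeated linear + quadratic: A/(u - 4) + B/(u - 4)² + (Cu + D)/(u² + 9)


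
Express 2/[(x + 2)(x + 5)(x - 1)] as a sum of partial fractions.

Using cover-up method: A = -2/9, B = 1/9, C = 1/9
Result: (-2/9)/(x + 2) + (1/9)/(x + 5) + (1/9)/(x - 1)


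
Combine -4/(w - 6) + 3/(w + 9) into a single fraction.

Common denominator (w - 6)(w + 9). Numerator: -4(w + 9) + 3(w - 6) = (-4w - 36) + (3w - 18) = -w - 54
Result: (-w - 54)/[(w - 6)(w + 9)]


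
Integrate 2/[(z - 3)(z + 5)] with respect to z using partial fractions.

Decompose: 2/[(z - 3)(z + 5)] = (1/4)/(z - 3) - (1/4)/(z + 5). Integrate each term: (1/4) ln|(z - 3)| - (1/4) ln|(z + 5)| + C


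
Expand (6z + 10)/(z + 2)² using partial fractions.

(6z + 10) = α(z + 2) + β. At z = -2: β = 6·(-2) + 10 = -2. Coeff of z: α = 6
Result: 6/(z + 2) - 2/(z + 2)²


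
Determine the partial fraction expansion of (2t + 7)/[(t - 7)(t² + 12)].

At t=7: P = (2·7 + 7)/(7² + 12) = 21/61. Q = -P = -21/61, R = 2 - 7·P = -25/61
Result: (21/61)/(t - 7) - ((21/61)t + 25/61)/(t² + 12)


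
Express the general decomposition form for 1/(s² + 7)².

Repeated quadratic factor: (Ps + Q)/(s² + 7) + (Rs + S)/(s² + 7)²


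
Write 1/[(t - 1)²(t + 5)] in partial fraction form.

Cover-up at t=-5: γ = 1/(-5 - 1)² = 1/36. Cover-up at t=1: β = 1/(1 + 5) = 1/6. Comparing t² coeff: α = -γ = -1/36
Result: (-1/36)/(t - 1) + (1/6)/(t - 1)² + (1/36)/(t + 5)


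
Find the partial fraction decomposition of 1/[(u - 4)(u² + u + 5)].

Cover-up at u = 4: P = 1/(4² + 1·4 + 5) = 1/25. Then Q = -P = -1/25, R = -P·(1 + 4) = -1/5
Result: (1/25)/(u - 4) - ((1/25)u + 1/5)/(u² + u + 5)


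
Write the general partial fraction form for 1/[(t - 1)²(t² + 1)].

Repeated linear + quadratic: A/(t - 1) + B/(t - 1)² + (Ct + D)/(t² + 1)


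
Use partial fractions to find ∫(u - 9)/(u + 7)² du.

Decompose: α = 1, β = 1·(-7) - 9 = -16, so (u - 9)/(u + 7)² = 1/(u + 7) - 16/(u + 7)². Integrate: ∫ α/(u + 7) du = ln|(u + 7)|; ∫ β/(u + 7)² du = 16/(u + 7). Sum: ln|(u + 7)| + 16/(u + 7) + C


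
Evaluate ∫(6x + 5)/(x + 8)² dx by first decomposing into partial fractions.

Decompose: P = 6, Q = 6·(-8) + 5 = -43, so (6x + 5)/(x + 8)² = 6/(x + 8) - 43/(x + 8)². Integrate: ∫ P/(x + 8) dx = 6 ln|(x + 8)|; ∫ Q/(x + 8)² dx = 43/(x + 8). Sum: 6 ln|(x + 8)| + 43/(x + 8) + C


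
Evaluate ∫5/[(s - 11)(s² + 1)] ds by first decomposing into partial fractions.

Cover-up at s=11: A = 5/(11²+1) = 5/122. Coeff matching: B = -5/122, C = -55/122. Decomposition: (5/122)/(s - 11) - ((5/122)s + 55/122)/(s² + 1). Integrate: linear → ln, quadratic → (1/2)ln + arctan: (5/122) ln|(s - 11)| - (5/244) ln(s² + 1) - (55/122) arctan(s) + C


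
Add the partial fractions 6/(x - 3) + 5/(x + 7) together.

Common denominator (x - 3)(x + 7). Numerator: 6(x + 7) + 5(x - 3) = (6x + 42) + (5x - 15) = 11x + 27
Result: (11x + 27)/[(x - 3)(x + 7)]


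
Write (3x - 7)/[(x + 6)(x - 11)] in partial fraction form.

At x=-6: α = (3·(-6) - 7)/(-6 - 11) = 25/17. At x=11: β = (3·11 - 7)/(11 + 6) = 26/17
Result: (25/17)/(x + 6) + (26/17)/(x - 11)


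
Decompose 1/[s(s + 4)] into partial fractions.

1/s(s + 4) = α/s + β/(s + 4). α = 1/(0 + 4) = 1/4, β = 1/(-4 - 0) = -1/4
Result: (1/4)/s - (1/4)/(s + 4)


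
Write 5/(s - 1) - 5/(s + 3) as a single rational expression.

Common denominator (s - 1)(s + 3). Numerator: 5(s + 3) - 5(s - 1) = (5s + 15) - (5s - 5) = 20
Result: (20)/[(s - 1)(s + 3)]


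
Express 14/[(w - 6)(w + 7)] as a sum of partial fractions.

14/(w - 6)(w + 7) = P/(w - 6) + Q/(w + 7). P = 14/(6 + 7) = 14/13, Q = 14/(-7 - 6) = -14/13
Result: (14/13)/(w - 6) - (14/13)/(w + 7)


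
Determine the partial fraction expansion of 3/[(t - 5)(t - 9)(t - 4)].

Using cover-up method: α = -3/4, β = 3/20, γ = 3/5
Result: (-3/4)/(t - 5) + (3/20)/(t - 9) + (3/5)/(t - 4)


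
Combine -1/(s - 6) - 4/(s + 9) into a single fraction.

Common denominator (s - 6)(s + 9). Numerator: -1(s + 9) - 4(s - 6) = (-s - 9) - (4s - 24) = -5s + 15
Result: (-5s + 15)/[(s - 6)(s + 9)]


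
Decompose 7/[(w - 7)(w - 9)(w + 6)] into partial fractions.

Using cover-up method: α = -7/26, β = 7/30, γ = 7/195
Result: (-7/26)/(w - 7) + (7/30)/(w - 9) + (7/195)/(w + 6)


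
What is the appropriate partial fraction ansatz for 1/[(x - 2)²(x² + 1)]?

Repeated linear + quadratic: α/(x - 2) + β/(x - 2)² + (γx + δ)/(x² + 1)


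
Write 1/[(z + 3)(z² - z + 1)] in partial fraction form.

Cover-up at z = -3: α = 1/((-3)² - 1·(-3) + 1) = 1/13. Then β = -α = -1/13, γ = -α·(-1 - 3) = 4/13
Result: (1/13)/(z + 3) - ((1/13)z - 4/13)/(z² - z + 1)


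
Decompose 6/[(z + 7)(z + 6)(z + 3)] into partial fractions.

Using cover-up method: P = 3/2, Q = -2, R = 1/2
Result: (3/2)/(z + 7) - 2/(z + 6) + (1/2)/(z + 3)


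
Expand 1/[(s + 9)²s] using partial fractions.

Cover-up at s=0: R = 1/(0 + 9)² = 1/81. Cover-up at s=-9: Q = 1/(-9 - 0) = -1/9. Comparing s² coeff: P = -R = -1/81
Result: (-1/81)/(s + 9) - (1/9)/(s + 9)² + (1/81)/s


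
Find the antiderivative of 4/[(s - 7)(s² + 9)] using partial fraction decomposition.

Cover-up at s=7: α = 4/(7²+9) = 2/29. Coeff matching: β = -2/29, γ = -14/29. Decomposition: (2/29)/(s - 7) - ((2/29)s + 14/29)/(s² + 9). Integrate: linear → ln, quadratic → (1/2)ln + arctan: (2/29) ln|(s - 7)| - (1/29) ln(s² + 9) - (14/87) arctan(s/3) + C


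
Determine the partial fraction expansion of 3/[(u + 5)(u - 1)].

3/(u + 5)(u - 1) = A/(u + 5) + B/(u - 1). A = 3/(-5 - 1) = -1/2, B = 3/(1 + 5) = 1/2
Result: (-1/2)/(u + 5) + (1/2)/(u - 1)


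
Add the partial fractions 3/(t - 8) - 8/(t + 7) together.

Common denominator (t - 8)(t + 7). Numerator: 3(t + 7) - 8(t - 8) = (3t + 21) - (8t - 64) = -5t + 85
Result: (-5t + 85)/[(t - 8)(t + 7)]


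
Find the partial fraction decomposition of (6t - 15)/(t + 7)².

(6t - 15) = A(t + 7) + B. At t = -7: B = 6·(-7) - 15 = -57. Coeff of t: A = 6
Result: 6/(t + 7) - 57/(t + 7)²


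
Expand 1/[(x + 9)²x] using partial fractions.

Cover-up at x=0: γ = 1/(0 + 9)² = 1/81. Cover-up at x=-9: β = 1/(-9 - 0) = -1/9. Comparing x² coeff: α = -γ = -1/81
Result: (-1/81)/(x + 9) - (1/9)/(x + 9)² + (1/81)/x


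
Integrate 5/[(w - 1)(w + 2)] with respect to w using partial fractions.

Decompose: 5/[(w - 1)(w + 2)] = (5/3)/(w - 1) - (5/3)/(w + 2). Integrate each term: (5/3) ln|(w - 1)| - (5/3) ln|(w + 2)| + C


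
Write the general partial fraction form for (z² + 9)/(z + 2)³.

Repeated linear factor (power 3): A/(z + 2) + B/(z + 2)² + C/(z + 2)³


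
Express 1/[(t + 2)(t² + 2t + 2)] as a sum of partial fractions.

Cover-up at t = -2: α = 1/((-2)² + 2·(-2) + 2) = 1/2. Then β = -α = -1/2, γ = -α·(2 - 2) = 0
Result: (1/2)/(t + 2) - ((1/2)t)/(t² + 2t + 2)


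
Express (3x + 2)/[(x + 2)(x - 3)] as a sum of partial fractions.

At x=-2: P = (3·(-2) + 2)/(-2 - 3) = 4/5. At x=3: Q = (3·3 + 2)/(3 + 2) = 11/5
Result: (4/5)/(x + 2) + (11/5)/(x - 3)


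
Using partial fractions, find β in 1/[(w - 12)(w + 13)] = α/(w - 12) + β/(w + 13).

Cover-up at w = -13: β = 1/(-13 - 12) = -1/25


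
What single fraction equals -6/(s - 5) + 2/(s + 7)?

Common denominator (s - 5)(s + 7). Numerator: -6(s + 7) + 2(s - 5) = (-6s - 42) + (2s - 10) = -4s - 52
Result: (-4s - 52)/[(s - 5)(s + 7)]


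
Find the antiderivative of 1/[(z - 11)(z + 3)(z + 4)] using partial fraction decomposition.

Cover-up: α = 1/210, β = -1/14, γ = 1/15. Decomposition: (1/210)/(z - 11) - (1/14)/(z + 3) + (1/15)/(z + 4). Integrate each term: (1/210) ln|(z - 11)| - (1/14) ln|(z + 3)| + (1/15) ln|(z + 4)| + C


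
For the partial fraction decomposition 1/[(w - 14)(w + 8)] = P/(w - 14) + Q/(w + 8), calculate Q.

Cover-up at w = -8: Q = 1/(-8 - 14) = -1/22


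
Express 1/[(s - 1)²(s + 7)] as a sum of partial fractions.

Cover-up at s=-7: γ = 1/(-7 - 1)² = 1/64. Cover-up at s=1: β = 1/(1 + 7) = 1/8. Comparing s² coeff: α = -γ = -1/64
Result: (-1/64)/(s - 1) + (1/8)/(s - 1)² + (1/64)/(s + 7)


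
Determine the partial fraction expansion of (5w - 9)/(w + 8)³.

(5w - 9) = α(w + 8)² + β(w + 8) + γ. At w = -8: γ = 5·(-8) - 9 = -49. Coefficients: α = 0, β = 5
Result: 5/(w + 8)² - 49/(w + 8)³


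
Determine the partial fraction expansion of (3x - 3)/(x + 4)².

(3x - 3) = P(x + 4) + Q. At x = -4: Q = 3·(-4) - 3 = -15. Coeff of x: P = 3
Result: 3/(x + 4) - 15/(x + 4)²


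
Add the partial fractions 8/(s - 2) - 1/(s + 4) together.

Common denominator (s - 2)(s + 4). Numerator: 8(s + 4) - 1(s - 2) = (8s + 32) - (s - 2) = 7s + 34
Result: (7s + 34)/[(s - 2)(s + 4)]


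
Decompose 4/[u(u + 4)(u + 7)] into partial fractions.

Using cover-up method: α = 1/7, β = -1/3, γ = 4/21
Result: (1/7)/u - (1/3)/(u + 4) + (4/21)/(u + 7)


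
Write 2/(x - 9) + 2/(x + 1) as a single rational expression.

Common denominator (x - 9)(x + 1). Numerator: 2(x + 1) + 2(x - 9) = (2x + 2) + (2x - 18) = 4x - 16
Result: (4x - 16)/[(x - 9)(x + 1)]


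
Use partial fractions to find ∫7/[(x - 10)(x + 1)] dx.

Decompose: 7/[(x - 10)(x + 1)] = (7/11)/(x - 10) - (7/11)/(x + 1). Integrate each term: (7/11) ln|(x - 10)| - (7/11) ln|(x + 1)| + C


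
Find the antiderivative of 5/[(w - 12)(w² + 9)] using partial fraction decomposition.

Cover-up at w=12: P = 5/(12²+9) = 5/153. Coeff matching: Q = -5/153, R = -20/51. Decomposition: (5/153)/(w - 12) - ((5/153)w + 20/51)/(w² + 9). Integrate: linear → ln, quadratic → (1/2)ln + arctan: (5/153) ln|(w - 12)| - (5/306) ln(w² + 9) - (20/153) arctan(w/3) + C


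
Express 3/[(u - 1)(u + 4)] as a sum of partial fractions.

3/(u - 1)(u + 4) = P/(u - 1) + Q/(u + 4). P = 3/(1 + 4) = 3/5, Q = 3/(-4 - 1) = -3/5
Result: (3/5)/(u - 1) - (3/5)/(u + 4)


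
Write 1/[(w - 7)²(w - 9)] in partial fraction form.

Cover-up at w=9: R = 1/(9 - 7)² = 1/4. Cover-up at w=7: Q = 1/(7 - 9) = -1/2. Comparing w² coeff: P = -R = -1/4
Result: (-1/4)/(w - 7) - (1/2)/(w - 7)² + (1/4)/(w - 9)


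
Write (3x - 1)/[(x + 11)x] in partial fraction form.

At x=-11: α = (3·(-11) - 1)/(-11 - 0) = 34/11. At x=0: β = (3·0 - 1)/(0 + 11) = -1/11
Result: (34/11)/(x + 11) - (1/11)/x


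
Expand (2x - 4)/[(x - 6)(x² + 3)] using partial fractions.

At x=6: α = (2·6 - 4)/(6² + 3) = 8/39. β = -α = -8/39, γ = 2 - 6·α = 10/13
Result: (8/39)/(x - 6) - ((8/39)x - 10/13)/(x² + 3)


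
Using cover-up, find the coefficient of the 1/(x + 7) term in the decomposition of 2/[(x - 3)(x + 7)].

Cover (x + 7), set x=-7: 2/((x - 3) at x=-7) = 2/(-10) = -1/5


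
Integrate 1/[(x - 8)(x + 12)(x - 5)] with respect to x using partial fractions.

Cover-up: P = 1/60, Q = 1/340, R = -1/51. Decomposition: (1/60)/(x - 8) + (1/340)/(x + 12) - (1/51)/(x - 5). Integrate each term: (1/60) ln|(x - 8)| + (1/340) ln|(x + 12)| - (1/51) ln|(x - 5)| + C


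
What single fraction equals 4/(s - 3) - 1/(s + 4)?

Common denominator (s - 3)(s + 4). Numerator: 4(s + 4) - 1(s - 3) = (4s + 16) - (s - 3) = 3s + 19
Result: (3s + 19)/[(s - 3)(s + 4)]


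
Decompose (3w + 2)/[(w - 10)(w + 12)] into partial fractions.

At w=10: α = (3·10 + 2)/(10 + 12) = 16/11. At w=-12: β = (3·(-12) + 2)/(-12 - 10) = 17/11
Result: (16/11)/(w - 10) + (17/11)/(w + 12)


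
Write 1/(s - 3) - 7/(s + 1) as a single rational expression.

Common denominator (s - 3)(s + 1). Numerator: 1(s + 1) - 7(s - 3) = (s + 1) - (7s - 21) = -6s + 22
Result: (-6s + 22)/[(s - 3)(s + 1)]


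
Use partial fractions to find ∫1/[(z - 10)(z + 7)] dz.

Decompose: 1/[(z - 10)(z + 7)] = (1/17)/(z - 10) - (1/17)/(z + 7). Integrate each term: (1/17) ln|(z - 10)| - (1/17) ln|(z + 7)| + C


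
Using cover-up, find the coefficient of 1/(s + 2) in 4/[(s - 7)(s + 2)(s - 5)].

Cover (s + 2), set s=-2: 4/[(-2 - 7)(-2 - 5)] = 4/63


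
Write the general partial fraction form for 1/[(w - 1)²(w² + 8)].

Repeated linear + quadratic: A/(w - 1) + B/(w - 1)² + (Cw + D)/(w² + 8)


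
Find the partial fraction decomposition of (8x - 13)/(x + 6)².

(8x - 13) = α(x + 6) + β. At x = -6: β = 8·(-6) - 13 = -61. Coeff of x: α = 8
Result: 8/(x + 6) - 61/(x + 6)²


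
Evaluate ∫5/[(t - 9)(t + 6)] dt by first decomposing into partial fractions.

Decompose: 5/[(t - 9)(t + 6)] = (1/3)/(t - 9) - (1/3)/(t + 6). Integrate each term: (1/3) ln|(t - 9)| - (1/3) ln|(t + 6)| + C


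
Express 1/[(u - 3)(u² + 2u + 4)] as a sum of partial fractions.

Cover-up at u = 3: A = 1/(3² + 2·3 + 4) = 1/19. Then B = -A = -1/19, C = -A·(2 + 3) = -5/19
Result: (1/19)/(u - 3) - ((1/19)u + 5/19)/(u² + 2u + 4)


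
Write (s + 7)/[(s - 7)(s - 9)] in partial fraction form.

At s=7: P = (1·7 + 7)/(7 - 9) = -7. At s=9: Q = (1·9 + 7)/(9 - 7) = 8
Result: -7/(s - 7) + 8/(s - 9)


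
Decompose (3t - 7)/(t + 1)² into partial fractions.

(3t - 7) = P(t + 1) + Q. At t = -1: Q = 3·(-1) - 7 = -10. Coeff of t: P = 3
Result: 3/(t + 1) - 10/(t + 1)²


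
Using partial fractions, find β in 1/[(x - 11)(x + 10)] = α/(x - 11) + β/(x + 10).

Cover-up at x = -10: β = 1/(-10 - 11) = -1/21


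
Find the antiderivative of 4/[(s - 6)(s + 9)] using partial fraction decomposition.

Decompose: 4/[(s - 6)(s + 9)] = (4/15)/(s - 6) - (4/15)/(s + 9). Integrate each term: (4/15) ln|(s - 6)| - (4/15) ln|(s + 9)| + C


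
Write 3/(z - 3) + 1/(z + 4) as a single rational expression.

Common denominator (z - 3)(z + 4). Numerator: 3(z + 4) + 1(z - 3) = (3z + 12) + (z - 3) = 4z + 9
Result: (4z + 9)/[(z - 3)(z + 4)]


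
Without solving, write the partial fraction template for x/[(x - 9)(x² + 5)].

Linear + irreducible quadratic: α/(x - 9) + (βx + γ)/(x² + 5)


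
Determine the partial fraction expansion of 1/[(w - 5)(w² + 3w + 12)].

Cover-up at w = 5: α = 1/(5² + 3·5 + 12) = 1/52. Then β = -α = -1/52, γ = -α·(3 + 5) = -2/13
Result: (1/52)/(w - 5) - ((1/52)w + 2/13)/(w² + 3w + 12)


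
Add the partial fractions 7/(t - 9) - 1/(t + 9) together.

Common denominator (t - 9)(t + 9). Numerator: 7(t + 9) - 1(t - 9) = (7t + 63) - (t - 9) = 6t + 72
Result: (6t + 72)/[(t - 9)(t + 9)]


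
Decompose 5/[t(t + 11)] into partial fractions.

5/t(t + 11) = A/t + B/(t + 11). A = 5/(0 + 11) = 5/11, B = 5/(-11 - 0) = -5/11
Result: (5/11)/t - (5/11)/(t + 11)


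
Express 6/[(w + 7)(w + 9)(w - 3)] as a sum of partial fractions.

Using cover-up method: α = -3/10, β = 1/4, γ = 1/20
Result: (-3/10)/(w + 7) + (1/4)/(w + 9) + (1/20)/(w - 3)


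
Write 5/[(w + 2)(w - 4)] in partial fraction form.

5/(w + 2)(w - 4) = P/(w + 2) + Q/(w - 4). P = 5/(-2 - 4) = -5/6, Q = 5/(4 + 2) = 5/6
Result: (-5/6)/(w + 2) + (5/6)/(w - 4)


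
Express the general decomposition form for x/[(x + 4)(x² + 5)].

Linear + irreducible quadratic: A/(x + 4) + (Bx + C)/(x² + 5)


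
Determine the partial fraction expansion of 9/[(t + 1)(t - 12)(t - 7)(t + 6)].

Using Heaviside cover-up: (9/520)/(t + 1) + (1/130)/(t - 12) - (9/520)/(t - 7) - (1/130)/(t + 6)


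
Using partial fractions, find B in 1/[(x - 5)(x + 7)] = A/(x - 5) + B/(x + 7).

Cover-up at x = -7: B = 1/(-7 - 5) = -1/12


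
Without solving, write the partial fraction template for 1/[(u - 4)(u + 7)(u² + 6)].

Two linear + quadratic: A/(u - 4) + B/(u + 7) + (Cu + D)/(u² + 6)


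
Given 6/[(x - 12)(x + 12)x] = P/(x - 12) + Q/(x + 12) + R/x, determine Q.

Cover-up at x = -12: Q = 6/[(-12 - 12)(-12 - 0)] = 6/[(-24)(-12)] = 6/288 = 1/48


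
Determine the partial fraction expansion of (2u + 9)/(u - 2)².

(2u + 9) = α(u - 2) + β. At u = 2: β = 2·2 + 9 = 13. Coeff of u: α = 2
Result: 2/(u - 2) + 13/(u - 2)²


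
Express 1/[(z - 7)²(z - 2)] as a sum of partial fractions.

Cover-up at z=2: R = 1/(2 - 7)² = 1/25. Cover-up at z=7: Q = 1/(7 - 2) = 1/5. Comparing z² coeff: P = -R = -1/25
Result: (-1/25)/(z - 7) + (1/5)/(z - 7)² + (1/25)/(z - 2)


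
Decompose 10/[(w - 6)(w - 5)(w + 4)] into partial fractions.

Using cover-up method: α = 1, β = -10/9, γ = 1/9
Result: 1/(w - 6) - (10/9)/(w - 5) + (1/9)/(w + 4)


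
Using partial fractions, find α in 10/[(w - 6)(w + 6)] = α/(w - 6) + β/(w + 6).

Cover-up at w = 6: α = 10/(6 + 6) = 10/12 = 5/6


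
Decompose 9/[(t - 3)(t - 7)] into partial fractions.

9/(t - 3)(t - 7) = A/(t - 3) + B/(t - 7). A = 9/(3 - 7) = -9/4, B = 9/(7 - 3) = 9/4
Result: (-9/4)/(t - 3) + (9/4)/(t - 7)


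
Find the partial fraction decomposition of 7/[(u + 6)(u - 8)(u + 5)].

Using cover-up method: P = 1/2, Q = 1/26, R = -7/13
Result: (1/2)/(u + 6) + (1/26)/(u - 8) - (7/13)/(u + 5)


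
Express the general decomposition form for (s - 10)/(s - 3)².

Repeated linear factor: P/(s - 3) + Q/(s - 3)²


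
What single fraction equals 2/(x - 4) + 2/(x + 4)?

Common denominator (x - 4)(x + 4). Numerator: 2(x + 4) + 2(x - 4) = (2x + 8) + (2x - 8) = 4x
Result: (4x)/[(x - 4)(x + 4)]


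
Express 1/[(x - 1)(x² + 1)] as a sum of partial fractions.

Cover-up at x = 1: α = 1/(1² + 1) = 1/2. Then β = -α = -1/2, γ = -α·(0 + 1) = -1/2
Result: (1/2)/(x - 1) - ((1/2)x + 1/2)/(x² + 1)


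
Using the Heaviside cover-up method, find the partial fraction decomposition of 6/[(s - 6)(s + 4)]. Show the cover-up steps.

Cover (s - 6): set s=6, get A = 6/(6 + 4) = 3/5. Cover (s + 4): set s=-4, get B = 6/(-4 - 6) = -3/5.
Result: (3/5)/(s - 6) - (3/5)/(s + 4)


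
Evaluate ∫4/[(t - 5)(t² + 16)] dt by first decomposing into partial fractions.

Cover-up at t=5: P = 4/(5²+16) = 4/41. Coeff matching: Q = -4/41, R = -20/41. Decomposition: (4/41)/(t - 5) - ((4/41)t + 20/41)/(t² + 16). Integrate: linear → ln, quadratic → (1/2)ln + arctan: (4/41) ln|(t - 5)| - (2/41) ln(t² + 16) - (5/41) arctan(t/4) + C


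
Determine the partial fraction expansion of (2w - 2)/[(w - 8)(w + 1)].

At w=8: α = (2·8 - 2)/(8 + 1) = 14/9. At w=-1: β = (2·(-1) - 2)/(-1 - 8) = 4/9
Result: (14/9)/(w - 8) + (4/9)/(w + 1)


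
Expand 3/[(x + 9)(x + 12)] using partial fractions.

3/(x + 9)(x + 12) = A/(x + 9) + B/(x + 12). A = 3/(-9 + 12) = 1, B = 3/(-12 + 9) = -1
Result: 1/(x + 9) - 1/(x + 12)


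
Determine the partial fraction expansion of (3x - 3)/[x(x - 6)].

At x=0: α = (3·0 - 3)/(0 - 6) = 1/2. At x=6: β = (3·6 - 3)/(6 - 0) = 5/2
Result: (1/2)/x + (5/2)/(x - 6)


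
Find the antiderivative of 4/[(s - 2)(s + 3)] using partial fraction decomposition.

Decompose: 4/[(s - 2)(s + 3)] = (4/5)/(s - 2) - (4/5)/(s + 3). Integrate each term: (4/5) ln|(s - 2)| - (4/5) ln|(s + 3)| + C


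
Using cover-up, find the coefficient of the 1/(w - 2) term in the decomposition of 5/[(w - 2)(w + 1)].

Cover (w - 2), set w=2: 5/((w + 1) at w=2) = 5/(3) = 5/3


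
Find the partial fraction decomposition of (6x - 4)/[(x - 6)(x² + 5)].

At x=6: A = (6·6 - 4)/(6² + 5) = 32/41. B = -A = -32/41, C = 6 - 6·A = 54/41
Result: (32/41)/(x - 6) - ((32/41)x - 54/41)/(x² + 5)


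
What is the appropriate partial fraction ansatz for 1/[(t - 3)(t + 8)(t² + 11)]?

Two linear + quadratic: α/(t - 3) + β/(t + 8) + (γt + δ)/(t² + 11)


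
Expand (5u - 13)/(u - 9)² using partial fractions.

(5u - 13) = A(u - 9) + B. At u = 9: B = 5·9 - 13 = 32. Coeff of u: A = 5
Result: 5/(u - 9) + 32/(u - 9)²


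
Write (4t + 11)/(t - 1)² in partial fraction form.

(4t + 11) = A(t - 1) + B. At t = 1: B = 4·1 + 11 = 15. Coeff of t: A = 4
Result: 4/(t - 1) + 15/(t - 1)²


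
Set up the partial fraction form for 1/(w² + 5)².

Repeated quadratic factor: (αw + β)/(w² + 5) + (γw + δ)/(w² + 5)²


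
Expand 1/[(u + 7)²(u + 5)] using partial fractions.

Cover-up at u=-5: γ = 1/(-5 + 7)² = 1/4. Cover-up at u=-7: β = 1/(-7 + 5) = -1/2. Comparing u² coeff: α = -γ = -1/4
Result: (-1/4)/(u + 7) - (1/2)/(u + 7)² + (1/4)/(u + 5)


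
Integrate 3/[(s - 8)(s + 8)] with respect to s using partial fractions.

Decompose: 3/[(s - 8)(s + 8)] = (3/16)/(s - 8) - (3/16)/(s + 8). Integrate each term: (3/16) ln|(s - 8)| - (3/16) ln|(s + 8)| + C


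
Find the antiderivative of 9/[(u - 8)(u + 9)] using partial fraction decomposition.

Decompose: 9/[(u - 8)(u + 9)] = (9/17)/(u - 8) - (9/17)/(u + 9). Integrate each term: (9/17) ln|(u - 8)| - (9/17) ln|(u + 9)| + C


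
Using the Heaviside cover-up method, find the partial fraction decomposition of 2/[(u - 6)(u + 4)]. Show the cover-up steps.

Cover (u - 6): set u=6, get α = 2/(6 + 4) = 1/5. Cover (u + 4): set u=-4, get β = 2/(-4 - 6) = -1/5.
Result: (1/5)/(u - 6) - (1/5)/(u + 4)


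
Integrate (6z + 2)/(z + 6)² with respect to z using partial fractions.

Decompose: P = 6, Q = 6·(-6) + 2 = -34, so (6z + 2)/(z + 6)² = 6/(z + 6) - 34/(z + 6)². Integrate: ∫ P/(z + 6) dz = 6 ln|(z + 6)|; ∫ Q/(z + 6)² dz = 34/(z + 6). Sum: 6 ln|(z + 6)| + 34/(z + 6) + C


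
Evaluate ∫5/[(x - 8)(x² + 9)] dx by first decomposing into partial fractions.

Cover-up at x=8: A = 5/(8²+9) = 5/73. Coeff matching: B = -5/73, C = -40/73. Decomposition: (5/73)/(x - 8) - ((5/73)x + 40/73)/(x² + 9). Integrate: linear → ln, quadratic → (1/2)ln + arctan: (5/73) ln|(x - 8)| - (5/146) ln(x² + 9) - (40/219) arctan(x/3) + C


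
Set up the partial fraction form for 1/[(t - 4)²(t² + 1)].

Repeated linear + quadratic: α/(t - 4) + β/(t - 4)² + (γt + δ)/(t² + 1)


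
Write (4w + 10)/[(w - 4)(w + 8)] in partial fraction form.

At w=4: P = (4·4 + 10)/(4 + 8) = 13/6. At w=-8: Q = (4·(-8) + 10)/(-8 - 4) = 11/6
Result: (13/6)/(w - 4) + (11/6)/(w + 8)


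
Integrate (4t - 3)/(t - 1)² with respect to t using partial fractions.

Decompose: α = 4, β = 4·1 - 3 = 1, so (4t - 3)/(t - 1)² = 4/(t - 1) + 1/(t - 1)². Integrate: ∫ α/(t - 1) dt = 4 ln|(t - 1)|; ∫ β/(t - 1)² dt = -1/(t - 1). Sum: 4 ln|(t - 1)| - 1/(t - 1) + C


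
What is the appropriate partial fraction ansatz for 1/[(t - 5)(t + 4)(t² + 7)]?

Two linear + quadratic: A/(t - 5) + B/(t + 4) + (Ct + D)/(t² + 7)


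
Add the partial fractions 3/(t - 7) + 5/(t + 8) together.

Common denominator (t - 7)(t + 8). Numerator: 3(t + 8) + 5(t - 7) = (3t + 24) + (5t - 35) = 8t - 11
Result: (8t - 11)/[(t - 7)(t + 8)]


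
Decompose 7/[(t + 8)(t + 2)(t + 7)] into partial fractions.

Using cover-up method: α = 7/6, β = 7/30, γ = -7/5
Result: (7/6)/(t + 8) + (7/30)/(t + 2) - (7/5)/(t + 7)


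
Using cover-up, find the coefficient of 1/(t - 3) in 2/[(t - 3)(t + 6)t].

Cover (t - 3), set t=3: 2/[(3 + 6)(3 - 0)] = 2/27


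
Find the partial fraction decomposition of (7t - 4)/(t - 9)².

(7t - 4) = P(t - 9) + Q. At t = 9: Q = 7·9 - 4 = 59. Coeff of t: P = 7
Result: 7/(t - 9) + 59/(t - 9)²


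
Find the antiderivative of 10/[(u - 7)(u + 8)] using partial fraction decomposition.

Decompose: 10/[(u - 7)(u + 8)] = (2/3)/(u - 7) - (2/3)/(u + 8). Integrate each term: (2/3) ln|(u - 7)| - (2/3) ln|(u + 8)| + C


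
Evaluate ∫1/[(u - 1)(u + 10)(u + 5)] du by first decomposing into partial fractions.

Cover-up: A = 1/66, B = 1/55, C = -1/30. Decomposition: (1/66)/(u - 1) + (1/55)/(u + 10) - (1/30)/(u + 5). Integrate each term: (1/66) ln|(u - 1)| + (1/55) ln|(u + 10)| - (1/30) ln|(u + 5)| + C


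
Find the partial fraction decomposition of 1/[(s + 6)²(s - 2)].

Cover-up at s=2: γ = 1/(2 + 6)² = 1/64. Cover-up at s=-6: β = 1/(-6 - 2) = -1/8. Comparing s² coeff: α = -γ = -1/64
Result: (-1/64)/(s + 6) - (1/8)/(s + 6)² + (1/64)/(s - 2)


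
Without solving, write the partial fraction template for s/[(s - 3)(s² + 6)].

Linear + irreducible quadratic: α/(s - 3) + (βs + γ)/(s² + 6)


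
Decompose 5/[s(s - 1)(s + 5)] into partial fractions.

Using cover-up method: α = -1, β = 5/6, γ = 1/6
Result: -1/s + (5/6)/(s - 1) + (1/6)/(s + 5)


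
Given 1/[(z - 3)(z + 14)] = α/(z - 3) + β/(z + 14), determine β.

Cover-up at z = -14: β = 1/(-14 - 3) = -1/17


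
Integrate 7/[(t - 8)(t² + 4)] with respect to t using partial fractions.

Cover-up at t=8: α = 7/(8²+4) = 7/68. Coeff matching: β = -7/68, γ = -14/17. Decomposition: (7/68)/(t - 8) - ((7/68)t + 14/17)/(t² + 4). Integrate: linear → ln, quadratic → (1/2)ln + arctan: (7/68) ln|(t - 8)| - (7/136) ln(t² + 4) - (7/17) arctan(t/2) + C


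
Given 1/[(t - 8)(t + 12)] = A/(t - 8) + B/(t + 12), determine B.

Cover-up at t = -12: B = 1/(-12 - 8) = -1/20


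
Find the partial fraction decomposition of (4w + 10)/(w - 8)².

(4w + 10) = A(w - 8) + B. At w = 8: B = 4·8 + 10 = 42. Coeff of w: A = 4
Result: 4/(w - 8) + 42/(w - 8)²


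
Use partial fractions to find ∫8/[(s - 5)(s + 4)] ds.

Decompose: 8/[(s - 5)(s + 4)] = (8/9)/(s - 5) - (8/9)/(s + 4). Integrate each term: (8/9) ln|(s - 5)| - (8/9) ln|(s + 4)| + C


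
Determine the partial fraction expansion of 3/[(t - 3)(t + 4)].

3/(t - 3)(t + 4) = A/(t - 3) + B/(t + 4). A = 3/(3 + 4) = 3/7, B = 3/(-4 - 3) = -3/7
Result: (3/7)/(t - 3) - (3/7)/(t + 4)


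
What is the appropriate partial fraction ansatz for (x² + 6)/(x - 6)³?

Repeated linear factor (power 3): α/(x - 6) + β/(x - 6)² + γ/(x - 6)³


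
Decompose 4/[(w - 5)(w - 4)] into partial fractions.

4/(w - 5)(w - 4) = P/(w - 5) + Q/(w - 4). P = 4/(5 - 4) = 4, Q = 4/(4 - 5) = -4
Result: 4/(w - 5) - 4/(w - 4)


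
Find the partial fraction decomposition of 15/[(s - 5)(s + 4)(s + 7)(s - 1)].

Using Heaviside cover-up: (5/144)/(s - 5) + (1/9)/(s + 4) - (5/96)/(s + 7) - (3/32)/(s - 1)


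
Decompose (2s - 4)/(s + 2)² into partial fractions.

(2s - 4) = P(s + 2) + Q. At s = -2: Q = 2·(-2) - 4 = -8. Coeff of s: P = 2
Result: 2/(s + 2) - 8/(s + 2)²


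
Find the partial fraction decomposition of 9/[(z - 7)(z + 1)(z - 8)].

Using cover-up method: α = -9/8, β = 1/8, γ = 1
Result: (-9/8)/(z - 7) + (1/8)/(z + 1) + 1/(z - 8)


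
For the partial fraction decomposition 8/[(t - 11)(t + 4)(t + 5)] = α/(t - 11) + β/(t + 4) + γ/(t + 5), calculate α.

Cover-up at t = 11: α = 8/[(11 + 4)(11 + 5)] = 8/[(15)(16)] = 8/240 = 1/30


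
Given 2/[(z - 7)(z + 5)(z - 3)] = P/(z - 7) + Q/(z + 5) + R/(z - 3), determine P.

Cover-up at z = 7: P = 2/[(7 + 5)(7 - 3)] = 2/[(12)(4)] = 2/48 = 1/24


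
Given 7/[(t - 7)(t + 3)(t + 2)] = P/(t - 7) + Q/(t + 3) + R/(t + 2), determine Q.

Cover-up at t = -3: Q = 7/[(-3 - 7)(-3 + 2)] = 7/[(-10)(-1)] = 7/10


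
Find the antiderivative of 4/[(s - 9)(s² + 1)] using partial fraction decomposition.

Cover-up at s=9: α = 4/(9²+1) = 2/41. Coeff matching: β = -2/41, γ = -18/41. Decomposition: (2/41)/(s - 9) - ((2/41)s + 18/41)/(s² + 1). Integrate: linear → ln, quadratic → (1/2)ln + arctan: (2/41) ln|(s - 9)| - (1/41) ln(s² + 1) - (18/41) arctan(s) + C


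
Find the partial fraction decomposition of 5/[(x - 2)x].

5/(x - 2)x = A/(x - 2) + B/x. A = 5/(2 - 0) = 5/2, B = 5/(0 - 2) = -5/2
Result: (5/2)/(x - 2) - (5/2)/x


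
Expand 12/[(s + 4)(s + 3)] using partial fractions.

12/(s + 4)(s + 3) = P/(s + 4) + Q/(s + 3). P = 12/(-4 + 3) = -12, Q = 12/(-3 + 4) = 12
Result: -12/(s + 4) + 12/(s + 3)


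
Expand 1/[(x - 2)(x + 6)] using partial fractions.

1/(x - 2)(x + 6) = A/(x - 2) + B/(x + 6). A = 1/(2 + 6) = 1/8, B = 1/(-6 - 2) = -1/8
Result: (1/8)/(x - 2) - (1/8)/(x + 6)


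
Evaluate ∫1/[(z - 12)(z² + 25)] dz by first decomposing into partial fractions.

Cover-up at z=12: α = 1/(12²+25) = 1/169. Coeff matching: β = -1/169, γ = -12/169. Decomposition: (1/169)/(z - 12) - ((1/169)z + 12/169)/(z² + 25). Integrate: linear → ln, quadratic → (1/2)ln + arctan: (1/169) ln|(z - 12)| - (1/338) ln(z² + 25) - (12/845) arctan(z/5) + C


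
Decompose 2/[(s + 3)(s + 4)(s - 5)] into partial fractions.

Using cover-up method: A = -1/4, B = 2/9, C = 1/36
Result: (-1/4)/(s + 3) + (2/9)/(s + 4) + (1/36)/(s - 5)


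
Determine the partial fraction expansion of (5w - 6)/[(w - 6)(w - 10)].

At w=6: A = (5·6 - 6)/(6 - 10) = -6. At w=10: B = (5·10 - 6)/(10 - 6) = 11
Result: -6/(w - 6) + 11/(w - 10)


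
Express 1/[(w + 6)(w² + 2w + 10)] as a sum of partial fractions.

Cover-up at w = -6: A = 1/((-6)² + 2·(-6) + 10) = 1/34. Then B = -A = -1/34, C = -A·(2 - 6) = 2/17
Result: (1/34)/(w + 6) - ((1/34)w - 2/17)/(w² + 2w + 10)


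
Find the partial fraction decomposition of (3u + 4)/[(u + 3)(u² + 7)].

At u=-3: α = (3·(-3) + 4)/((-3)² + 7) = -5/16. β = -α = 5/16, γ = 3 - (-3)·α = 33/16
Result: (-5/16)/(u + 3) + ((5/16)u + 33/16)/(u² + 7)


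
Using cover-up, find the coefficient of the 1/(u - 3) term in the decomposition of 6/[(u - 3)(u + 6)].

Cover (u - 3), set u=3: 6/((u + 6) at u=3) = 6/(9) = 2/3


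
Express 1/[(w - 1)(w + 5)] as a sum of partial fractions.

1/(w - 1)(w + 5) = α/(w - 1) + β/(w + 5). α = 1/(1 + 5) = 1/6, β = 1/(-5 - 1) = -1/6
Result: (1/6)/(w - 1) - (1/6)/(w + 5)


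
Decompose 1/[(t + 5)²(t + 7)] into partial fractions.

Cover-up at t=-7: R = 1/(-7 + 5)² = 1/4. Cover-up at t=-5: Q = 1/(-5 + 7) = 1/2. Comparing t² coeff: P = -R = -1/4
Result: (-1/4)/(t + 5) + (1/2)/(t + 5)² + (1/4)/(t + 7)


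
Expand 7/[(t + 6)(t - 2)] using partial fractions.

7/(t + 6)(t - 2) = α/(t + 6) + β/(t - 2). α = 7/(-6 - 2) = -7/8, β = 7/(2 + 6) = 7/8
Result: (-7/8)/(t + 6) + (7/8)/(t - 2)


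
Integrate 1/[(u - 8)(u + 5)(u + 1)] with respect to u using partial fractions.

Cover-up: A = 1/117, B = 1/52, C = -1/36. Decomposition: (1/117)/(u - 8) + (1/52)/(u + 5) - (1/36)/(u + 1). Integrate each term: (1/117) ln|(u - 8)| + (1/52) ln|(u + 5)| - (1/36) ln|(u + 1)| + C


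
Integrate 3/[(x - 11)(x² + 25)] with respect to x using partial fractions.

Cover-up at x=11: α = 3/(11²+25) = 3/146. Coeff matching: β = -3/146, γ = -33/146. Decomposition: (3/146)/(x - 11) - ((3/146)x + 33/146)/(x² + 25). Integrate: linear → ln, quadratic → (1/2)ln + arctan: (3/146) ln|(x - 11)| - (3/292) ln(x² + 25) - (33/730) arctan(x/5) + C


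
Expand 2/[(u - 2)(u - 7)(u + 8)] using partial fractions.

Using cover-up method: P = -1/25, Q = 2/75, R = 1/75
Result: (-1/25)/(u - 2) + (2/75)/(u - 7) + (1/75)/(u + 8)


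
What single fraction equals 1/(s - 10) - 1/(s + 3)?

Common denominator (s - 10)(s + 3). Numerator: 1(s + 3) - 1(s - 10) = (s + 3) - (s - 10) = 13
Result: (13)/[(s - 10)(s + 3)]


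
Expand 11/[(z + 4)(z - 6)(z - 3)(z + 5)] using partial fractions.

Using Heaviside cover-up: (11/70)/(z + 4) + (1/30)/(z - 6) - (11/168)/(z - 3) - (1/8)/(z + 5)


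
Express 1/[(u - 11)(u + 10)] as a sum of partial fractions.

1/(u - 11)(u + 10) = α/(u - 11) + β/(u + 10). α = 1/(11 + 10) = 1/21, β = 1/(-10 - 11) = -1/21
Result: (1/21)/(u - 11) - (1/21)/(u + 10)


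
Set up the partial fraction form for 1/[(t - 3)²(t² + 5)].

Repeated linear + quadratic: A/(t - 3) + B/(t - 3)² + (Ct + D)/(t² + 5)


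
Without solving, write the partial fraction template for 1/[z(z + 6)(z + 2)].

Three distinct linear factors: A/z + B/(z + 6) + C/(z + 2)


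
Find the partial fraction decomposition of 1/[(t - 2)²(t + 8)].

Cover-up at t=-8: R = 1/(-8 - 2)² = 1/100. Cover-up at t=2: Q = 1/(2 + 8) = 1/10. Comparing t² coeff: P = -R = -1/100
Result: (-1/100)/(t - 2) + (1/10)/(t - 2)² + (1/100)/(t + 8)


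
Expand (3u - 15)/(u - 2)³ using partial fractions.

(3u - 15) = α(u - 2)² + β(u - 2) + γ. At u = 2: γ = 3·2 - 15 = -9. Coefficients: α = 0, β = 3
Result: 3/(u - 2)² - 9/(u - 2)³


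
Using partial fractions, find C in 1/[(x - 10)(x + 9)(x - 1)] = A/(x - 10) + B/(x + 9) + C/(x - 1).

Cover-up at x = 1: C = 1/[(1 - 10)(1 + 9)] = 1/[(-9)(10)] = -1/90


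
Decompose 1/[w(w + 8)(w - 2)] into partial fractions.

Using cover-up method: A = -1/16, B = 1/80, C = 1/20
Result: (-1/16)/w + (1/80)/(w + 8) + (1/20)/(w - 2)


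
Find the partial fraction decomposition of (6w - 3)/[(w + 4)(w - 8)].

At w=-4: P = (6·(-4) - 3)/(-4 - 8) = 9/4. At w=8: Q = (6·8 - 3)/(8 + 4) = 15/4
Result: (9/4)/(w + 4) + (15/4)/(w - 8)


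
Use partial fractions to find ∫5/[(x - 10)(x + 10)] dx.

Decompose: 5/[(x - 10)(x + 10)] = (1/4)/(x - 10) - (1/4)/(x + 10). Integrate each term: (1/4) ln|(x - 10)| - (1/4) ln|(x + 10)| + C


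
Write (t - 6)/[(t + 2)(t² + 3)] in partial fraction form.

At t=-2: P = (1·(-2) - 6)/((-2)² + 3) = -8/7. Q = -P = 8/7, R = 1 - (-2)·P = -9/7
Result: (-8/7)/(t + 2) + ((8/7)t - 9/7)/(t² + 3)


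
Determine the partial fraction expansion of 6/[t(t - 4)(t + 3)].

Using cover-up method: P = -1/2, Q = 3/14, R = 2/7
Result: (-1/2)/t + (3/14)/(t - 4) + (2/7)/(t + 3)
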